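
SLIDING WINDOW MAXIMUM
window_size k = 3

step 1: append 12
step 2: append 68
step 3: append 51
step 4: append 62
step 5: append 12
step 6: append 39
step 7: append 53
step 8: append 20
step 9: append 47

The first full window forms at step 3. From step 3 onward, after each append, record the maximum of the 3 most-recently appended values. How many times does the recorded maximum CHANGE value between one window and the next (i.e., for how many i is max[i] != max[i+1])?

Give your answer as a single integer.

step 1: append 12 -> window=[12] (not full yet)
step 2: append 68 -> window=[12, 68] (not full yet)
step 3: append 51 -> window=[12, 68, 51] -> max=68
step 4: append 62 -> window=[68, 51, 62] -> max=68
step 5: append 12 -> window=[51, 62, 12] -> max=62
step 6: append 39 -> window=[62, 12, 39] -> max=62
step 7: append 53 -> window=[12, 39, 53] -> max=53
step 8: append 20 -> window=[39, 53, 20] -> max=53
step 9: append 47 -> window=[53, 20, 47] -> max=53
Recorded maximums: 68 68 62 62 53 53 53
Changes between consecutive maximums: 2

Answer: 2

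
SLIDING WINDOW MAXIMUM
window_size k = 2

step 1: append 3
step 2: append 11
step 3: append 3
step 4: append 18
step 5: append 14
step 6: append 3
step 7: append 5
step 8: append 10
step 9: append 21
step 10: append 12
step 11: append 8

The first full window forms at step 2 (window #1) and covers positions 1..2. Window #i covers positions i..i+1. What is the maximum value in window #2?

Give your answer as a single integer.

Answer: 11

Derivation:
step 1: append 3 -> window=[3] (not full yet)
step 2: append 11 -> window=[3, 11] -> max=11
step 3: append 3 -> window=[11, 3] -> max=11
Window #2 max = 11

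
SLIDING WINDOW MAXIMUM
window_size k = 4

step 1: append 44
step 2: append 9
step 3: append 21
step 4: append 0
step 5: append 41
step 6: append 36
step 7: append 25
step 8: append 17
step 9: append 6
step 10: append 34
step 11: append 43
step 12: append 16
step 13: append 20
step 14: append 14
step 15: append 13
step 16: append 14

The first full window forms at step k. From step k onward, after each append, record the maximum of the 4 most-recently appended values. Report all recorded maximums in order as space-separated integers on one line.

step 1: append 44 -> window=[44] (not full yet)
step 2: append 9 -> window=[44, 9] (not full yet)
step 3: append 21 -> window=[44, 9, 21] (not full yet)
step 4: append 0 -> window=[44, 9, 21, 0] -> max=44
step 5: append 41 -> window=[9, 21, 0, 41] -> max=41
step 6: append 36 -> window=[21, 0, 41, 36] -> max=41
step 7: append 25 -> window=[0, 41, 36, 25] -> max=41
step 8: append 17 -> window=[41, 36, 25, 17] -> max=41
step 9: append 6 -> window=[36, 25, 17, 6] -> max=36
step 10: append 34 -> window=[25, 17, 6, 34] -> max=34
step 11: append 43 -> window=[17, 6, 34, 43] -> max=43
step 12: append 16 -> window=[6, 34, 43, 16] -> max=43
step 13: append 20 -> window=[34, 43, 16, 20] -> max=43
step 14: append 14 -> window=[43, 16, 20, 14] -> max=43
step 15: append 13 -> window=[16, 20, 14, 13] -> max=20
step 16: append 14 -> window=[20, 14, 13, 14] -> max=20

Answer: 44 41 41 41 41 36 34 43 43 43 43 20 20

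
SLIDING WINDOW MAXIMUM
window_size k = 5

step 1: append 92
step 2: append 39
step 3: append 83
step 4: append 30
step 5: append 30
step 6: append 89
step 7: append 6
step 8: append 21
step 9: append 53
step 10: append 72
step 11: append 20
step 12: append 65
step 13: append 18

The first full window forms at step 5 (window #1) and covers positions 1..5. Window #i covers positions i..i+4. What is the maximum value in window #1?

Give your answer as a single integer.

Answer: 92

Derivation:
step 1: append 92 -> window=[92] (not full yet)
step 2: append 39 -> window=[92, 39] (not full yet)
step 3: append 83 -> window=[92, 39, 83] (not full yet)
step 4: append 30 -> window=[92, 39, 83, 30] (not full yet)
step 5: append 30 -> window=[92, 39, 83, 30, 30] -> max=92
Window #1 max = 92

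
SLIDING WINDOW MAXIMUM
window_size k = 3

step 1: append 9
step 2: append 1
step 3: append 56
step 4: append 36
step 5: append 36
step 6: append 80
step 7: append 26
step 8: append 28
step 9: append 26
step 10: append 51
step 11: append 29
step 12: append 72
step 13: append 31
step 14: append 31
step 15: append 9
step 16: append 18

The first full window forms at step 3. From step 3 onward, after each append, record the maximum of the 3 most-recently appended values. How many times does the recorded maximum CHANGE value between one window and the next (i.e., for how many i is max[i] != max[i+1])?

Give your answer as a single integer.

step 1: append 9 -> window=[9] (not full yet)
step 2: append 1 -> window=[9, 1] (not full yet)
step 3: append 56 -> window=[9, 1, 56] -> max=56
step 4: append 36 -> window=[1, 56, 36] -> max=56
step 5: append 36 -> window=[56, 36, 36] -> max=56
step 6: append 80 -> window=[36, 36, 80] -> max=80
step 7: append 26 -> window=[36, 80, 26] -> max=80
step 8: append 28 -> window=[80, 26, 28] -> max=80
step 9: append 26 -> window=[26, 28, 26] -> max=28
step 10: append 51 -> window=[28, 26, 51] -> max=51
step 11: append 29 -> window=[26, 51, 29] -> max=51
step 12: append 72 -> window=[51, 29, 72] -> max=72
step 13: append 31 -> window=[29, 72, 31] -> max=72
step 14: append 31 -> window=[72, 31, 31] -> max=72
step 15: append 9 -> window=[31, 31, 9] -> max=31
step 16: append 18 -> window=[31, 9, 18] -> max=31
Recorded maximums: 56 56 56 80 80 80 28 51 51 72 72 72 31 31
Changes between consecutive maximums: 5

Answer: 5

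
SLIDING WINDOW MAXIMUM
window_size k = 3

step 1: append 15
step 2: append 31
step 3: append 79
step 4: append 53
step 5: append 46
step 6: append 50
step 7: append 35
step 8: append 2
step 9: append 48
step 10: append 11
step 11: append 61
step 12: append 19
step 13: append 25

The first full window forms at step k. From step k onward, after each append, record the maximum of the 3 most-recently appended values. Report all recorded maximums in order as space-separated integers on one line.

step 1: append 15 -> window=[15] (not full yet)
step 2: append 31 -> window=[15, 31] (not full yet)
step 3: append 79 -> window=[15, 31, 79] -> max=79
step 4: append 53 -> window=[31, 79, 53] -> max=79
step 5: append 46 -> window=[79, 53, 46] -> max=79
step 6: append 50 -> window=[53, 46, 50] -> max=53
step 7: append 35 -> window=[46, 50, 35] -> max=50
step 8: append 2 -> window=[50, 35, 2] -> max=50
step 9: append 48 -> window=[35, 2, 48] -> max=48
step 10: append 11 -> window=[2, 48, 11] -> max=48
step 11: append 61 -> window=[48, 11, 61] -> max=61
step 12: append 19 -> window=[11, 61, 19] -> max=61
step 13: append 25 -> window=[61, 19, 25] -> max=61

Answer: 79 79 79 53 50 50 48 48 61 61 61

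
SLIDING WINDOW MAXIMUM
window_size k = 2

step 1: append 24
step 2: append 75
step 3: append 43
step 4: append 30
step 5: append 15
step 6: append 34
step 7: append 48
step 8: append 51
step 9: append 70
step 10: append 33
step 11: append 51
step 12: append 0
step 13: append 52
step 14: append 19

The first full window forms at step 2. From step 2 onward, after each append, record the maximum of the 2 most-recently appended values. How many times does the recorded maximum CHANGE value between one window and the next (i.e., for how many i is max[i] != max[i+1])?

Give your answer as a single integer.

Answer: 8

Derivation:
step 1: append 24 -> window=[24] (not full yet)
step 2: append 75 -> window=[24, 75] -> max=75
step 3: append 43 -> window=[75, 43] -> max=75
step 4: append 30 -> window=[43, 30] -> max=43
step 5: append 15 -> window=[30, 15] -> max=30
step 6: append 34 -> window=[15, 34] -> max=34
step 7: append 48 -> window=[34, 48] -> max=48
step 8: append 51 -> window=[48, 51] -> max=51
step 9: append 70 -> window=[51, 70] -> max=70
step 10: append 33 -> window=[70, 33] -> max=70
step 11: append 51 -> window=[33, 51] -> max=51
step 12: append 0 -> window=[51, 0] -> max=51
step 13: append 52 -> window=[0, 52] -> max=52
step 14: append 19 -> window=[52, 19] -> max=52
Recorded maximums: 75 75 43 30 34 48 51 70 70 51 51 52 52
Changes between consecutive maximums: 8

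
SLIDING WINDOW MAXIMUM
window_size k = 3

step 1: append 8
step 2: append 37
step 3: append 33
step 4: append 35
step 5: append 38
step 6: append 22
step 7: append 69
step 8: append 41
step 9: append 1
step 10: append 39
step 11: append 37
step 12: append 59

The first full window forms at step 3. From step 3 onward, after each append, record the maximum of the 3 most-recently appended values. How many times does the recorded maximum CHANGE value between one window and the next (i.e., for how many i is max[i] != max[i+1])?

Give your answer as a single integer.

Answer: 5

Derivation:
step 1: append 8 -> window=[8] (not full yet)
step 2: append 37 -> window=[8, 37] (not full yet)
step 3: append 33 -> window=[8, 37, 33] -> max=37
step 4: append 35 -> window=[37, 33, 35] -> max=37
step 5: append 38 -> window=[33, 35, 38] -> max=38
step 6: append 22 -> window=[35, 38, 22] -> max=38
step 7: append 69 -> window=[38, 22, 69] -> max=69
step 8: append 41 -> window=[22, 69, 41] -> max=69
step 9: append 1 -> window=[69, 41, 1] -> max=69
step 10: append 39 -> window=[41, 1, 39] -> max=41
step 11: append 37 -> window=[1, 39, 37] -> max=39
step 12: append 59 -> window=[39, 37, 59] -> max=59
Recorded maximums: 37 37 38 38 69 69 69 41 39 59
Changes between consecutive maximums: 5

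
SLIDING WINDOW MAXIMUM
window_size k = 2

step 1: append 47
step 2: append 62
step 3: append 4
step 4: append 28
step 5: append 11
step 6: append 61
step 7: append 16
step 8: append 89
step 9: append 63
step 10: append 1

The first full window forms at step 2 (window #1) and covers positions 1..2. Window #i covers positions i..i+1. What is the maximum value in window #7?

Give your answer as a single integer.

Answer: 89

Derivation:
step 1: append 47 -> window=[47] (not full yet)
step 2: append 62 -> window=[47, 62] -> max=62
step 3: append 4 -> window=[62, 4] -> max=62
step 4: append 28 -> window=[4, 28] -> max=28
step 5: append 11 -> window=[28, 11] -> max=28
step 6: append 61 -> window=[11, 61] -> max=61
step 7: append 16 -> window=[61, 16] -> max=61
step 8: append 89 -> window=[16, 89] -> max=89
Window #7 max = 89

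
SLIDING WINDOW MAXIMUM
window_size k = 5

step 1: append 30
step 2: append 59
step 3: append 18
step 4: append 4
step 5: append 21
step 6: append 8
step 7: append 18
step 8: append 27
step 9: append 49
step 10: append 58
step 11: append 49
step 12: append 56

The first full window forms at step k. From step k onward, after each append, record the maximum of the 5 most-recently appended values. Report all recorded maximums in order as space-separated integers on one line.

Answer: 59 59 21 27 49 58 58 58

Derivation:
step 1: append 30 -> window=[30] (not full yet)
step 2: append 59 -> window=[30, 59] (not full yet)
step 3: append 18 -> window=[30, 59, 18] (not full yet)
step 4: append 4 -> window=[30, 59, 18, 4] (not full yet)
step 5: append 21 -> window=[30, 59, 18, 4, 21] -> max=59
step 6: append 8 -> window=[59, 18, 4, 21, 8] -> max=59
step 7: append 18 -> window=[18, 4, 21, 8, 18] -> max=21
step 8: append 27 -> window=[4, 21, 8, 18, 27] -> max=27
step 9: append 49 -> window=[21, 8, 18, 27, 49] -> max=49
step 10: append 58 -> window=[8, 18, 27, 49, 58] -> max=58
step 11: append 49 -> window=[18, 27, 49, 58, 49] -> max=58
step 12: append 56 -> window=[27, 49, 58, 49, 56] -> max=58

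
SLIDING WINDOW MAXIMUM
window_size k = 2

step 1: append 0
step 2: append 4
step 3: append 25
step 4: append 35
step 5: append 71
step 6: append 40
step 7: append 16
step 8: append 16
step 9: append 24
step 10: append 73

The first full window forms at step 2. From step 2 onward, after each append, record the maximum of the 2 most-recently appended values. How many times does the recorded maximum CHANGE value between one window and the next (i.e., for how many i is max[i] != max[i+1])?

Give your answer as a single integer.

Answer: 7

Derivation:
step 1: append 0 -> window=[0] (not full yet)
step 2: append 4 -> window=[0, 4] -> max=4
step 3: append 25 -> window=[4, 25] -> max=25
step 4: append 35 -> window=[25, 35] -> max=35
step 5: append 71 -> window=[35, 71] -> max=71
step 6: append 40 -> window=[71, 40] -> max=71
step 7: append 16 -> window=[40, 16] -> max=40
step 8: append 16 -> window=[16, 16] -> max=16
step 9: append 24 -> window=[16, 24] -> max=24
step 10: append 73 -> window=[24, 73] -> max=73
Recorded maximums: 4 25 35 71 71 40 16 24 73
Changes between consecutive maximums: 7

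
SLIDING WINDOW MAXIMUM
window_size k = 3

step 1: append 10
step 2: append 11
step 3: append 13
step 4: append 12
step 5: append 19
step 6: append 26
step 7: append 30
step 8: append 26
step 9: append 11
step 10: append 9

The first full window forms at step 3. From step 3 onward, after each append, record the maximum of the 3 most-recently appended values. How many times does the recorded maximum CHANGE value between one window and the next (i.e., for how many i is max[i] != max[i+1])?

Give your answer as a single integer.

step 1: append 10 -> window=[10] (not full yet)
step 2: append 11 -> window=[10, 11] (not full yet)
step 3: append 13 -> window=[10, 11, 13] -> max=13
step 4: append 12 -> window=[11, 13, 12] -> max=13
step 5: append 19 -> window=[13, 12, 19] -> max=19
step 6: append 26 -> window=[12, 19, 26] -> max=26
step 7: append 30 -> window=[19, 26, 30] -> max=30
step 8: append 26 -> window=[26, 30, 26] -> max=30
step 9: append 11 -> window=[30, 26, 11] -> max=30
step 10: append 9 -> window=[26, 11, 9] -> max=26
Recorded maximums: 13 13 19 26 30 30 30 26
Changes between consecutive maximums: 4

Answer: 4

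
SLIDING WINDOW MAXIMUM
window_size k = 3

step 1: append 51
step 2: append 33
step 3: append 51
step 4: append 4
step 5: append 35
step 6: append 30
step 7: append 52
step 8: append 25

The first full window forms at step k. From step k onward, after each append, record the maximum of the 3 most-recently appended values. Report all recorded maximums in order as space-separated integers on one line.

Answer: 51 51 51 35 52 52

Derivation:
step 1: append 51 -> window=[51] (not full yet)
step 2: append 33 -> window=[51, 33] (not full yet)
step 3: append 51 -> window=[51, 33, 51] -> max=51
step 4: append 4 -> window=[33, 51, 4] -> max=51
step 5: append 35 -> window=[51, 4, 35] -> max=51
step 6: append 30 -> window=[4, 35, 30] -> max=35
step 7: append 52 -> window=[35, 30, 52] -> max=52
step 8: append 25 -> window=[30, 52, 25] -> max=52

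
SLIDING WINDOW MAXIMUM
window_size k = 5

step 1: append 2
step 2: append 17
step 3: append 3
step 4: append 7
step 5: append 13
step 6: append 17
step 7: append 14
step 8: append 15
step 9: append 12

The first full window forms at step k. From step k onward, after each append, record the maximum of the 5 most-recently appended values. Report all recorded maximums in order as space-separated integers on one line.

Answer: 17 17 17 17 17

Derivation:
step 1: append 2 -> window=[2] (not full yet)
step 2: append 17 -> window=[2, 17] (not full yet)
step 3: append 3 -> window=[2, 17, 3] (not full yet)
step 4: append 7 -> window=[2, 17, 3, 7] (not full yet)
step 5: append 13 -> window=[2, 17, 3, 7, 13] -> max=17
step 6: append 17 -> window=[17, 3, 7, 13, 17] -> max=17
step 7: append 14 -> window=[3, 7, 13, 17, 14] -> max=17
step 8: append 15 -> window=[7, 13, 17, 14, 15] -> max=17
step 9: append 12 -> window=[13, 17, 14, 15, 12] -> max=17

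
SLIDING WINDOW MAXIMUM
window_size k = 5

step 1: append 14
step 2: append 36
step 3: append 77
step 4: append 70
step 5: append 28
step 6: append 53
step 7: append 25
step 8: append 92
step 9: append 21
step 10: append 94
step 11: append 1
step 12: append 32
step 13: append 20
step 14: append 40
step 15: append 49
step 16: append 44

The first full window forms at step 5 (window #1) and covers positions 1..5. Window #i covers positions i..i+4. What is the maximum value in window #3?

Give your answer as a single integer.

step 1: append 14 -> window=[14] (not full yet)
step 2: append 36 -> window=[14, 36] (not full yet)
step 3: append 77 -> window=[14, 36, 77] (not full yet)
step 4: append 70 -> window=[14, 36, 77, 70] (not full yet)
step 5: append 28 -> window=[14, 36, 77, 70, 28] -> max=77
step 6: append 53 -> window=[36, 77, 70, 28, 53] -> max=77
step 7: append 25 -> window=[77, 70, 28, 53, 25] -> max=77
Window #3 max = 77

Answer: 77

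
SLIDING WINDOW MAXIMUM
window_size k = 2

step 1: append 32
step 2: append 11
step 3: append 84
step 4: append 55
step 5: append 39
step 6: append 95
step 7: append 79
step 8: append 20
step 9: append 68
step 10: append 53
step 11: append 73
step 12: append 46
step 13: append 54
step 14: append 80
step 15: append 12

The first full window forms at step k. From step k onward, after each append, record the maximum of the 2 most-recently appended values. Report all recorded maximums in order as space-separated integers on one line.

Answer: 32 84 84 55 95 95 79 68 68 73 73 54 80 80

Derivation:
step 1: append 32 -> window=[32] (not full yet)
step 2: append 11 -> window=[32, 11] -> max=32
step 3: append 84 -> window=[11, 84] -> max=84
step 4: append 55 -> window=[84, 55] -> max=84
step 5: append 39 -> window=[55, 39] -> max=55
step 6: append 95 -> window=[39, 95] -> max=95
step 7: append 79 -> window=[95, 79] -> max=95
step 8: append 20 -> window=[79, 20] -> max=79
step 9: append 68 -> window=[20, 68] -> max=68
step 10: append 53 -> window=[68, 53] -> max=68
step 11: append 73 -> window=[53, 73] -> max=73
step 12: append 46 -> window=[73, 46] -> max=73
step 13: append 54 -> window=[46, 54] -> max=54
step 14: append 80 -> window=[54, 80] -> max=80
step 15: append 12 -> window=[80, 12] -> max=80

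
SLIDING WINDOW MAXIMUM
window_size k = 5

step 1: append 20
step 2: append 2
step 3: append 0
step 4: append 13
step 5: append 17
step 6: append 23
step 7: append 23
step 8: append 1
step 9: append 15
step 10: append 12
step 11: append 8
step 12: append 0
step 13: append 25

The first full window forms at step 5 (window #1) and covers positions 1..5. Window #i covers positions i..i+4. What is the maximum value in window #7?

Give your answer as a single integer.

step 1: append 20 -> window=[20] (not full yet)
step 2: append 2 -> window=[20, 2] (not full yet)
step 3: append 0 -> window=[20, 2, 0] (not full yet)
step 4: append 13 -> window=[20, 2, 0, 13] (not full yet)
step 5: append 17 -> window=[20, 2, 0, 13, 17] -> max=20
step 6: append 23 -> window=[2, 0, 13, 17, 23] -> max=23
step 7: append 23 -> window=[0, 13, 17, 23, 23] -> max=23
step 8: append 1 -> window=[13, 17, 23, 23, 1] -> max=23
step 9: append 15 -> window=[17, 23, 23, 1, 15] -> max=23
step 10: append 12 -> window=[23, 23, 1, 15, 12] -> max=23
step 11: append 8 -> window=[23, 1, 15, 12, 8] -> max=23
Window #7 max = 23

Answer: 23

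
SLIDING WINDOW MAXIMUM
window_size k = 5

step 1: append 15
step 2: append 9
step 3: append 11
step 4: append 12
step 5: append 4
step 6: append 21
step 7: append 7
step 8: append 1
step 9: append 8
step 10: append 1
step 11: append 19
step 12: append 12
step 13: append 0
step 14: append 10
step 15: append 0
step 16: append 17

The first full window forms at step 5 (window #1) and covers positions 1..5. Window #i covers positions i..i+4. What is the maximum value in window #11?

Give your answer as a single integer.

Answer: 19

Derivation:
step 1: append 15 -> window=[15] (not full yet)
step 2: append 9 -> window=[15, 9] (not full yet)
step 3: append 11 -> window=[15, 9, 11] (not full yet)
step 4: append 12 -> window=[15, 9, 11, 12] (not full yet)
step 5: append 4 -> window=[15, 9, 11, 12, 4] -> max=15
step 6: append 21 -> window=[9, 11, 12, 4, 21] -> max=21
step 7: append 7 -> window=[11, 12, 4, 21, 7] -> max=21
step 8: append 1 -> window=[12, 4, 21, 7, 1] -> max=21
step 9: append 8 -> window=[4, 21, 7, 1, 8] -> max=21
step 10: append 1 -> window=[21, 7, 1, 8, 1] -> max=21
step 11: append 19 -> window=[7, 1, 8, 1, 19] -> max=19
step 12: append 12 -> window=[1, 8, 1, 19, 12] -> max=19
step 13: append 0 -> window=[8, 1, 19, 12, 0] -> max=19
step 14: append 10 -> window=[1, 19, 12, 0, 10] -> max=19
step 15: append 0 -> window=[19, 12, 0, 10, 0] -> max=19
Window #11 max = 19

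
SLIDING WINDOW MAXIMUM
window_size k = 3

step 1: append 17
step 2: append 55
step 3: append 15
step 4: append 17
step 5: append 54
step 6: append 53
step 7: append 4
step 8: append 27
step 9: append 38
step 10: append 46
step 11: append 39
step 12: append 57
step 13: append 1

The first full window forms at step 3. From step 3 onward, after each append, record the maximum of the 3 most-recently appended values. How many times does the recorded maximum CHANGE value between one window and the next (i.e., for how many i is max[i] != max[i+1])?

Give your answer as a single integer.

step 1: append 17 -> window=[17] (not full yet)
step 2: append 55 -> window=[17, 55] (not full yet)
step 3: append 15 -> window=[17, 55, 15] -> max=55
step 4: append 17 -> window=[55, 15, 17] -> max=55
step 5: append 54 -> window=[15, 17, 54] -> max=54
step 6: append 53 -> window=[17, 54, 53] -> max=54
step 7: append 4 -> window=[54, 53, 4] -> max=54
step 8: append 27 -> window=[53, 4, 27] -> max=53
step 9: append 38 -> window=[4, 27, 38] -> max=38
step 10: append 46 -> window=[27, 38, 46] -> max=46
step 11: append 39 -> window=[38, 46, 39] -> max=46
step 12: append 57 -> window=[46, 39, 57] -> max=57
step 13: append 1 -> window=[39, 57, 1] -> max=57
Recorded maximums: 55 55 54 54 54 53 38 46 46 57 57
Changes between consecutive maximums: 5

Answer: 5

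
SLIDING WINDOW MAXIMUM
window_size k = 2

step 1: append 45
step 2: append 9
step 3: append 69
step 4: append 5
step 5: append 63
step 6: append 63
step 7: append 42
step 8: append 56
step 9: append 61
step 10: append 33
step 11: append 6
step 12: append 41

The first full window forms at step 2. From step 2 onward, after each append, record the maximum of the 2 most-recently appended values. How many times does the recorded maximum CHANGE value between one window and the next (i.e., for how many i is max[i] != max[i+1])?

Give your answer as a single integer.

Answer: 6

Derivation:
step 1: append 45 -> window=[45] (not full yet)
step 2: append 9 -> window=[45, 9] -> max=45
step 3: append 69 -> window=[9, 69] -> max=69
step 4: append 5 -> window=[69, 5] -> max=69
step 5: append 63 -> window=[5, 63] -> max=63
step 6: append 63 -> window=[63, 63] -> max=63
step 7: append 42 -> window=[63, 42] -> max=63
step 8: append 56 -> window=[42, 56] -> max=56
step 9: append 61 -> window=[56, 61] -> max=61
step 10: append 33 -> window=[61, 33] -> max=61
step 11: append 6 -> window=[33, 6] -> max=33
step 12: append 41 -> window=[6, 41] -> max=41
Recorded maximums: 45 69 69 63 63 63 56 61 61 33 41
Changes between consecutive maximums: 6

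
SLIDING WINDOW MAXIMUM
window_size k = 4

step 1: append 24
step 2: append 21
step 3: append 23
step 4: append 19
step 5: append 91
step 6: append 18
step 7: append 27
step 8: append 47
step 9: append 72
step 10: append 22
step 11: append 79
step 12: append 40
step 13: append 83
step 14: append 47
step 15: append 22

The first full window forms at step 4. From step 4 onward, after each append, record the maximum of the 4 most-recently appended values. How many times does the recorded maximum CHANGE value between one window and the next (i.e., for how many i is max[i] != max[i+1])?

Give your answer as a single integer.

Answer: 4

Derivation:
step 1: append 24 -> window=[24] (not full yet)
step 2: append 21 -> window=[24, 21] (not full yet)
step 3: append 23 -> window=[24, 21, 23] (not full yet)
step 4: append 19 -> window=[24, 21, 23, 19] -> max=24
step 5: append 91 -> window=[21, 23, 19, 91] -> max=91
step 6: append 18 -> window=[23, 19, 91, 18] -> max=91
step 7: append 27 -> window=[19, 91, 18, 27] -> max=91
step 8: append 47 -> window=[91, 18, 27, 47] -> max=91
step 9: append 72 -> window=[18, 27, 47, 72] -> max=72
step 10: append 22 -> window=[27, 47, 72, 22] -> max=72
step 11: append 79 -> window=[47, 72, 22, 79] -> max=79
step 12: append 40 -> window=[72, 22, 79, 40] -> max=79
step 13: append 83 -> window=[22, 79, 40, 83] -> max=83
step 14: append 47 -> window=[79, 40, 83, 47] -> max=83
step 15: append 22 -> window=[40, 83, 47, 22] -> max=83
Recorded maximums: 24 91 91 91 91 72 72 79 79 83 83 83
Changes between consecutive maximums: 4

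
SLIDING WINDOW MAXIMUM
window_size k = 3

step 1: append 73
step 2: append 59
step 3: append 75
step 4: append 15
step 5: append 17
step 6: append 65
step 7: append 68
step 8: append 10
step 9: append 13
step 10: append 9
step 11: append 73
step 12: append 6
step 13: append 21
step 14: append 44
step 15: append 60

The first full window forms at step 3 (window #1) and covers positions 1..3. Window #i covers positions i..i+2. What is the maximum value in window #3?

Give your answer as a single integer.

Answer: 75

Derivation:
step 1: append 73 -> window=[73] (not full yet)
step 2: append 59 -> window=[73, 59] (not full yet)
step 3: append 75 -> window=[73, 59, 75] -> max=75
step 4: append 15 -> window=[59, 75, 15] -> max=75
step 5: append 17 -> window=[75, 15, 17] -> max=75
Window #3 max = 75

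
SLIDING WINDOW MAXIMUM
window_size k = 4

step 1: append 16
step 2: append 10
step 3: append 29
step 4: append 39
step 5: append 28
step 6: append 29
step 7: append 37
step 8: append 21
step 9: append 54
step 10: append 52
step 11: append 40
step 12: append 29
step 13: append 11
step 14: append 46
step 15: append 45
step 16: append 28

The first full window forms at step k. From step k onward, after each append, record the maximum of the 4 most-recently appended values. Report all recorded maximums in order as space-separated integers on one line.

step 1: append 16 -> window=[16] (not full yet)
step 2: append 10 -> window=[16, 10] (not full yet)
step 3: append 29 -> window=[16, 10, 29] (not full yet)
step 4: append 39 -> window=[16, 10, 29, 39] -> max=39
step 5: append 28 -> window=[10, 29, 39, 28] -> max=39
step 6: append 29 -> window=[29, 39, 28, 29] -> max=39
step 7: append 37 -> window=[39, 28, 29, 37] -> max=39
step 8: append 21 -> window=[28, 29, 37, 21] -> max=37
step 9: append 54 -> window=[29, 37, 21, 54] -> max=54
step 10: append 52 -> window=[37, 21, 54, 52] -> max=54
step 11: append 40 -> window=[21, 54, 52, 40] -> max=54
step 12: append 29 -> window=[54, 52, 40, 29] -> max=54
step 13: append 11 -> window=[52, 40, 29, 11] -> max=52
step 14: append 46 -> window=[40, 29, 11, 46] -> max=46
step 15: append 45 -> window=[29, 11, 46, 45] -> max=46
step 16: append 28 -> window=[11, 46, 45, 28] -> max=46

Answer: 39 39 39 39 37 54 54 54 54 52 46 46 46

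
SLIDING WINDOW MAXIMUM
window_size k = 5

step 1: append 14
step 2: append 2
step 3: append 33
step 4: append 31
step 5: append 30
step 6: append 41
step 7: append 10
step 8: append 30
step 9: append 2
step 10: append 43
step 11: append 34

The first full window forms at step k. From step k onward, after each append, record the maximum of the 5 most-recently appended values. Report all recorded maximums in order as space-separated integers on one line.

Answer: 33 41 41 41 41 43 43

Derivation:
step 1: append 14 -> window=[14] (not full yet)
step 2: append 2 -> window=[14, 2] (not full yet)
step 3: append 33 -> window=[14, 2, 33] (not full yet)
step 4: append 31 -> window=[14, 2, 33, 31] (not full yet)
step 5: append 30 -> window=[14, 2, 33, 31, 30] -> max=33
step 6: append 41 -> window=[2, 33, 31, 30, 41] -> max=41
step 7: append 10 -> window=[33, 31, 30, 41, 10] -> max=41
step 8: append 30 -> window=[31, 30, 41, 10, 30] -> max=41
step 9: append 2 -> window=[30, 41, 10, 30, 2] -> max=41
step 10: append 43 -> window=[41, 10, 30, 2, 43] -> max=43
step 11: append 34 -> window=[10, 30, 2, 43, 34] -> max=43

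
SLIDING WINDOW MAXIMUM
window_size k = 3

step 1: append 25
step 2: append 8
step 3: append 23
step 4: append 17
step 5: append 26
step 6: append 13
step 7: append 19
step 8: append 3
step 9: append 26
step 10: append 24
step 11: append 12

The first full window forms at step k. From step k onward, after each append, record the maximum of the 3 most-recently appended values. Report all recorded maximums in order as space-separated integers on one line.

Answer: 25 23 26 26 26 19 26 26 26

Derivation:
step 1: append 25 -> window=[25] (not full yet)
step 2: append 8 -> window=[25, 8] (not full yet)
step 3: append 23 -> window=[25, 8, 23] -> max=25
step 4: append 17 -> window=[8, 23, 17] -> max=23
step 5: append 26 -> window=[23, 17, 26] -> max=26
step 6: append 13 -> window=[17, 26, 13] -> max=26
step 7: append 19 -> window=[26, 13, 19] -> max=26
step 8: append 3 -> window=[13, 19, 3] -> max=19
step 9: append 26 -> window=[19, 3, 26] -> max=26
step 10: append 24 -> window=[3, 26, 24] -> max=26
step 11: append 12 -> window=[26, 24, 12] -> max=26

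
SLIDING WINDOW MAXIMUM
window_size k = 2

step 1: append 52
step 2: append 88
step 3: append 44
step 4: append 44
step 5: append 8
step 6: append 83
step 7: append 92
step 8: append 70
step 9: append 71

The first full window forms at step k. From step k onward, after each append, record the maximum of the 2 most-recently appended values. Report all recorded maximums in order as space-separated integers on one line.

Answer: 88 88 44 44 83 92 92 71

Derivation:
step 1: append 52 -> window=[52] (not full yet)
step 2: append 88 -> window=[52, 88] -> max=88
step 3: append 44 -> window=[88, 44] -> max=88
step 4: append 44 -> window=[44, 44] -> max=44
step 5: append 8 -> window=[44, 8] -> max=44
step 6: append 83 -> window=[8, 83] -> max=83
step 7: append 92 -> window=[83, 92] -> max=92
step 8: append 70 -> window=[92, 70] -> max=92
step 9: append 71 -> window=[70, 71] -> max=71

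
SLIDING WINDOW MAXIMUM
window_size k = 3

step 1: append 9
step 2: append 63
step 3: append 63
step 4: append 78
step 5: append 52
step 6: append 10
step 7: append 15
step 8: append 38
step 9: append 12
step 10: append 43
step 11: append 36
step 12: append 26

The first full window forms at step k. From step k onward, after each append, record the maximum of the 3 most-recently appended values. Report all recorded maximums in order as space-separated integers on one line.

Answer: 63 78 78 78 52 38 38 43 43 43

Derivation:
step 1: append 9 -> window=[9] (not full yet)
step 2: append 63 -> window=[9, 63] (not full yet)
step 3: append 63 -> window=[9, 63, 63] -> max=63
step 4: append 78 -> window=[63, 63, 78] -> max=78
step 5: append 52 -> window=[63, 78, 52] -> max=78
step 6: append 10 -> window=[78, 52, 10] -> max=78
step 7: append 15 -> window=[52, 10, 15] -> max=52
step 8: append 38 -> window=[10, 15, 38] -> max=38
step 9: append 12 -> window=[15, 38, 12] -> max=38
step 10: append 43 -> window=[38, 12, 43] -> max=43
step 11: append 36 -> window=[12, 43, 36] -> max=43
step 12: append 26 -> window=[43, 36, 26] -> max=43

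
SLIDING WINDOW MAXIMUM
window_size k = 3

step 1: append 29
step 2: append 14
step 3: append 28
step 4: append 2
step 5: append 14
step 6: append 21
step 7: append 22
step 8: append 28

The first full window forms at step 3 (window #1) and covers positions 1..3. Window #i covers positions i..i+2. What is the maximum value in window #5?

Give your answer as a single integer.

Answer: 22

Derivation:
step 1: append 29 -> window=[29] (not full yet)
step 2: append 14 -> window=[29, 14] (not full yet)
step 3: append 28 -> window=[29, 14, 28] -> max=29
step 4: append 2 -> window=[14, 28, 2] -> max=28
step 5: append 14 -> window=[28, 2, 14] -> max=28
step 6: append 21 -> window=[2, 14, 21] -> max=21
step 7: append 22 -> window=[14, 21, 22] -> max=22
Window #5 max = 22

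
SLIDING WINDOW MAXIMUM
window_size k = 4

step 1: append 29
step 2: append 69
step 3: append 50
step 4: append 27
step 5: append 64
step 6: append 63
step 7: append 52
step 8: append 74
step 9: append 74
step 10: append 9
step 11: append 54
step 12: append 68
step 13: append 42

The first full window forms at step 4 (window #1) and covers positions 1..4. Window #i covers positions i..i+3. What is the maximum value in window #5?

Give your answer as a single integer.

Answer: 74

Derivation:
step 1: append 29 -> window=[29] (not full yet)
step 2: append 69 -> window=[29, 69] (not full yet)
step 3: append 50 -> window=[29, 69, 50] (not full yet)
step 4: append 27 -> window=[29, 69, 50, 27] -> max=69
step 5: append 64 -> window=[69, 50, 27, 64] -> max=69
step 6: append 63 -> window=[50, 27, 64, 63] -> max=64
step 7: append 52 -> window=[27, 64, 63, 52] -> max=64
step 8: append 74 -> window=[64, 63, 52, 74] -> max=74
Window #5 max = 74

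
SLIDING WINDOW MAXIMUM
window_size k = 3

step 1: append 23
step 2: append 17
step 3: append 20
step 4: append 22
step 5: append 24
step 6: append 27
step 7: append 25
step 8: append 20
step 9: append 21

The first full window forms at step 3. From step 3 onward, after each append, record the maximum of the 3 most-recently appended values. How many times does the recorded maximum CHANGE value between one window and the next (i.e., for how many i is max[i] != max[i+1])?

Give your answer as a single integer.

Answer: 4

Derivation:
step 1: append 23 -> window=[23] (not full yet)
step 2: append 17 -> window=[23, 17] (not full yet)
step 3: append 20 -> window=[23, 17, 20] -> max=23
step 4: append 22 -> window=[17, 20, 22] -> max=22
step 5: append 24 -> window=[20, 22, 24] -> max=24
step 6: append 27 -> window=[22, 24, 27] -> max=27
step 7: append 25 -> window=[24, 27, 25] -> max=27
step 8: append 20 -> window=[27, 25, 20] -> max=27
step 9: append 21 -> window=[25, 20, 21] -> max=25
Recorded maximums: 23 22 24 27 27 27 25
Changes between consecutive maximums: 4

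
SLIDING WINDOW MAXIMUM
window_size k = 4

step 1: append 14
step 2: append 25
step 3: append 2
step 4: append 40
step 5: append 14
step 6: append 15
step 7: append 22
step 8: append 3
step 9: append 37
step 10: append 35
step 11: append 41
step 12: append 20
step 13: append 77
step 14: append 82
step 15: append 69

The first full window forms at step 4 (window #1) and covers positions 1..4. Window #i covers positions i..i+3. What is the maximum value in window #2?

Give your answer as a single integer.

Answer: 40

Derivation:
step 1: append 14 -> window=[14] (not full yet)
step 2: append 25 -> window=[14, 25] (not full yet)
step 3: append 2 -> window=[14, 25, 2] (not full yet)
step 4: append 40 -> window=[14, 25, 2, 40] -> max=40
step 5: append 14 -> window=[25, 2, 40, 14] -> max=40
Window #2 max = 40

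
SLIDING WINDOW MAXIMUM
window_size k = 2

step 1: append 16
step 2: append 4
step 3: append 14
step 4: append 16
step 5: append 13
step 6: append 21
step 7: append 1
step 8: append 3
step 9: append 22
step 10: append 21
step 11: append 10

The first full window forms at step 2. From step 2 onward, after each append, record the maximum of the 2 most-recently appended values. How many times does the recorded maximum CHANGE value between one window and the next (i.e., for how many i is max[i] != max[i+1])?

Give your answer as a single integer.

step 1: append 16 -> window=[16] (not full yet)
step 2: append 4 -> window=[16, 4] -> max=16
step 3: append 14 -> window=[4, 14] -> max=14
step 4: append 16 -> window=[14, 16] -> max=16
step 5: append 13 -> window=[16, 13] -> max=16
step 6: append 21 -> window=[13, 21] -> max=21
step 7: append 1 -> window=[21, 1] -> max=21
step 8: append 3 -> window=[1, 3] -> max=3
step 9: append 22 -> window=[3, 22] -> max=22
step 10: append 21 -> window=[22, 21] -> max=22
step 11: append 10 -> window=[21, 10] -> max=21
Recorded maximums: 16 14 16 16 21 21 3 22 22 21
Changes between consecutive maximums: 6

Answer: 6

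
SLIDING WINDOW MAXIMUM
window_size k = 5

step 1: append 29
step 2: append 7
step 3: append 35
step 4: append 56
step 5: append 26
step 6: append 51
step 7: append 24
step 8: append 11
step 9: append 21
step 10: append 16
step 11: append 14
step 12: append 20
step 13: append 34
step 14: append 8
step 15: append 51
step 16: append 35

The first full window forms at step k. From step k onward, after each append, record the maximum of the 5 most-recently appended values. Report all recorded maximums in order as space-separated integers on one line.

step 1: append 29 -> window=[29] (not full yet)
step 2: append 7 -> window=[29, 7] (not full yet)
step 3: append 35 -> window=[29, 7, 35] (not full yet)
step 4: append 56 -> window=[29, 7, 35, 56] (not full yet)
step 5: append 26 -> window=[29, 7, 35, 56, 26] -> max=56
step 6: append 51 -> window=[7, 35, 56, 26, 51] -> max=56
step 7: append 24 -> window=[35, 56, 26, 51, 24] -> max=56
step 8: append 11 -> window=[56, 26, 51, 24, 11] -> max=56
step 9: append 21 -> window=[26, 51, 24, 11, 21] -> max=51
step 10: append 16 -> window=[51, 24, 11, 21, 16] -> max=51
step 11: append 14 -> window=[24, 11, 21, 16, 14] -> max=24
step 12: append 20 -> window=[11, 21, 16, 14, 20] -> max=21
step 13: append 34 -> window=[21, 16, 14, 20, 34] -> max=34
step 14: append 8 -> window=[16, 14, 20, 34, 8] -> max=34
step 15: append 51 -> window=[14, 20, 34, 8, 51] -> max=51
step 16: append 35 -> window=[20, 34, 8, 51, 35] -> max=51

Answer: 56 56 56 56 51 51 24 21 34 34 51 51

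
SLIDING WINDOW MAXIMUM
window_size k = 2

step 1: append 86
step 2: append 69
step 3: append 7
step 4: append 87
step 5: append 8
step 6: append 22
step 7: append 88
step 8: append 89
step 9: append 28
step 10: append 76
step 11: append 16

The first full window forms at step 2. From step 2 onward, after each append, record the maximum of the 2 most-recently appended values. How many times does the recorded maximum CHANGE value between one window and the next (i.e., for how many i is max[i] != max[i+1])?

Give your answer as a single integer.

Answer: 6

Derivation:
step 1: append 86 -> window=[86] (not full yet)
step 2: append 69 -> window=[86, 69] -> max=86
step 3: append 7 -> window=[69, 7] -> max=69
step 4: append 87 -> window=[7, 87] -> max=87
step 5: append 8 -> window=[87, 8] -> max=87
step 6: append 22 -> window=[8, 22] -> max=22
step 7: append 88 -> window=[22, 88] -> max=88
step 8: append 89 -> window=[88, 89] -> max=89
step 9: append 28 -> window=[89, 28] -> max=89
step 10: append 76 -> window=[28, 76] -> max=76
step 11: append 16 -> window=[76, 16] -> max=76
Recorded maximums: 86 69 87 87 22 88 89 89 76 76
Changes between consecutive maximums: 6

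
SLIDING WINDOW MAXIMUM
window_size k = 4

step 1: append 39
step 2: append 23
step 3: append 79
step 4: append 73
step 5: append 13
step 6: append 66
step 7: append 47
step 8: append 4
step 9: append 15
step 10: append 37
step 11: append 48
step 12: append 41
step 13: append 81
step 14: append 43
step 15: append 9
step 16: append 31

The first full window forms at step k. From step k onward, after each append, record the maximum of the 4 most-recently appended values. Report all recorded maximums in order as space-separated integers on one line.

Answer: 79 79 79 73 66 66 47 48 48 81 81 81 81

Derivation:
step 1: append 39 -> window=[39] (not full yet)
step 2: append 23 -> window=[39, 23] (not full yet)
step 3: append 79 -> window=[39, 23, 79] (not full yet)
step 4: append 73 -> window=[39, 23, 79, 73] -> max=79
step 5: append 13 -> window=[23, 79, 73, 13] -> max=79
step 6: append 66 -> window=[79, 73, 13, 66] -> max=79
step 7: append 47 -> window=[73, 13, 66, 47] -> max=73
step 8: append 4 -> window=[13, 66, 47, 4] -> max=66
step 9: append 15 -> window=[66, 47, 4, 15] -> max=66
step 10: append 37 -> window=[47, 4, 15, 37] -> max=47
step 11: append 48 -> window=[4, 15, 37, 48] -> max=48
step 12: append 41 -> window=[15, 37, 48, 41] -> max=48
step 13: append 81 -> window=[37, 48, 41, 81] -> max=81
step 14: append 43 -> window=[48, 41, 81, 43] -> max=81
step 15: append 9 -> window=[41, 81, 43, 9] -> max=81
step 16: append 31 -> window=[81, 43, 9, 31] -> max=81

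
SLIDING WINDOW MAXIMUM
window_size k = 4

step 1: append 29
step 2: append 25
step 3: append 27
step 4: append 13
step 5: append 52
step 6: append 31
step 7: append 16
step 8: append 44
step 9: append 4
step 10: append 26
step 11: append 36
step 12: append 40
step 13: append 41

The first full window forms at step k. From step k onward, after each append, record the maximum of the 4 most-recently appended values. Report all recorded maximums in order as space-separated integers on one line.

Answer: 29 52 52 52 52 44 44 44 40 41

Derivation:
step 1: append 29 -> window=[29] (not full yet)
step 2: append 25 -> window=[29, 25] (not full yet)
step 3: append 27 -> window=[29, 25, 27] (not full yet)
step 4: append 13 -> window=[29, 25, 27, 13] -> max=29
step 5: append 52 -> window=[25, 27, 13, 52] -> max=52
step 6: append 31 -> window=[27, 13, 52, 31] -> max=52
step 7: append 16 -> window=[13, 52, 31, 16] -> max=52
step 8: append 44 -> window=[52, 31, 16, 44] -> max=52
step 9: append 4 -> window=[31, 16, 44, 4] -> max=44
step 10: append 26 -> window=[16, 44, 4, 26] -> max=44
step 11: append 36 -> window=[44, 4, 26, 36] -> max=44
step 12: append 40 -> window=[4, 26, 36, 40] -> max=40
step 13: append 41 -> window=[26, 36, 40, 41] -> max=41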